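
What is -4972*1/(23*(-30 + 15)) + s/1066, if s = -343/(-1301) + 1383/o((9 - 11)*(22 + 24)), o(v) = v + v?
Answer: 55137939451/3827750160 ≈ 14.405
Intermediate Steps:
o(v) = 2*v
s = -1736171/239384 (s = -343/(-1301) + 1383/((2*((9 - 11)*(22 + 24)))) = -343*(-1/1301) + 1383/((2*(-2*46))) = 343/1301 + 1383/((2*(-92))) = 343/1301 + 1383/(-184) = 343/1301 + 1383*(-1/184) = 343/1301 - 1383/184 = -1736171/239384 ≈ -7.2527)
-4972*1/(23*(-30 + 15)) + s/1066 = -4972*1/(23*(-30 + 15)) - 1736171/239384/1066 = -4972/(23*(-15)) - 1736171/239384*1/1066 = -4972/(-345) - 1736171/255183344 = -4972*(-1/345) - 1736171/255183344 = 4972/345 - 1736171/255183344 = 55137939451/3827750160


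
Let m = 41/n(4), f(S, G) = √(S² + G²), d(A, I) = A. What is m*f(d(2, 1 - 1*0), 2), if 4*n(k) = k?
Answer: 82*√2 ≈ 115.97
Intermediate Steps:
n(k) = k/4
f(S, G) = √(G² + S²)
m = 41 (m = 41/(((¼)*4)) = 41/1 = 41*1 = 41)
m*f(d(2, 1 - 1*0), 2) = 41*√(2² + 2²) = 41*√(4 + 4) = 41*√8 = 41*(2*√2) = 82*√2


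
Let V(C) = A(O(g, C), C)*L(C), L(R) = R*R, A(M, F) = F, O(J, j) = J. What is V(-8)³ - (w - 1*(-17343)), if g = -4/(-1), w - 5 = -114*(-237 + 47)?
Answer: -134256736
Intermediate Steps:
w = 21665 (w = 5 - 114*(-237 + 47) = 5 - 114*(-190) = 5 + 21660 = 21665)
g = 4 (g = -4*(-1) = 4)
L(R) = R²
V(C) = C³ (V(C) = C*C² = C³)
V(-8)³ - (w - 1*(-17343)) = ((-8)³)³ - (21665 - 1*(-17343)) = (-512)³ - (21665 + 17343) = -134217728 - 1*39008 = -134217728 - 39008 = -134256736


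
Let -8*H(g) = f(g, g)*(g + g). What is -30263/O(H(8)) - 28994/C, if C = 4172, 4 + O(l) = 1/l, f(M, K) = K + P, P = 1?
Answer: 162179549/21754 ≈ 7455.2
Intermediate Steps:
f(M, K) = 1 + K (f(M, K) = K + 1 = 1 + K)
H(g) = -g*(1 + g)/4 (H(g) = -(1 + g)*(g + g)/8 = -(1 + g)*2*g/8 = -g*(1 + g)/4)
O(l) = -4 + 1/l
-30263/O(H(8)) - 28994/C = -30263/(-4 + 1/(-¼*8*(1 + 8))) - 28994/4172 = -30263/(-4 + 1/(-¼*8*9)) - 28994*1/4172 = -30263/(-4 + 1/(-18)) - 2071/298 = -30263/(-4 - 1/18) - 2071/298 = -30263/(-73/18) - 2071/298 = -30263*(-18/73) - 2071/298 = 544734/73 - 2071/298 = 162179549/21754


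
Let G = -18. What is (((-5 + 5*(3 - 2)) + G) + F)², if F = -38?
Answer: 3136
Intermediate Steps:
(((-5 + 5*(3 - 2)) + G) + F)² = (((-5 + 5*(3 - 2)) - 18) - 38)² = (((-5 + 5*1) - 18) - 38)² = (((-5 + 5) - 18) - 38)² = ((0 - 18) - 38)² = (-18 - 38)² = (-56)² = 3136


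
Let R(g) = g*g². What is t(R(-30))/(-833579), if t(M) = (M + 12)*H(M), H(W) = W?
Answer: -728676000/833579 ≈ -874.15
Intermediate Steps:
R(g) = g³
t(M) = M*(12 + M) (t(M) = (M + 12)*M = (12 + M)*M = M*(12 + M))
t(R(-30))/(-833579) = ((-30)³*(12 + (-30)³))/(-833579) = -27000*(12 - 27000)*(-1/833579) = -27000*(-26988)*(-1/833579) = 728676000*(-1/833579) = -728676000/833579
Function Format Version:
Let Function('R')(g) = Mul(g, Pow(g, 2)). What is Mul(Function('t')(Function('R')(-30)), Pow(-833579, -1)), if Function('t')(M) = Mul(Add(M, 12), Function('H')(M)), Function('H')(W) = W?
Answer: Rational(-728676000, 833579) ≈ -874.15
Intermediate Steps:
Function('R')(g) = Pow(g, 3)
Function('t')(M) = Mul(M, Add(12, M)) (Function('t')(M) = Mul(Add(M, 12), M) = Mul(Add(12, M), M) = Mul(M, Add(12, M)))
Mul(Function('t')(Function('R')(-30)), Pow(-833579, -1)) = Mul(Mul(Pow(-30, 3), Add(12, Pow(-30, 3))), Pow(-833579, -1)) = Mul(Mul(-27000, Add(12, -27000)), Rational(-1, 833579)) = Mul(Mul(-27000, -26988), Rational(-1, 833579)) = Mul(728676000, Rational(-1, 833579)) = Rational(-728676000, 833579)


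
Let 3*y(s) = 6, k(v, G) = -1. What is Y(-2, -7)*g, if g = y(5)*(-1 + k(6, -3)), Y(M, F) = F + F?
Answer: 56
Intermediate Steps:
Y(M, F) = 2*F
y(s) = 2 (y(s) = (⅓)*6 = 2)
g = -4 (g = 2*(-1 - 1) = 2*(-2) = -4)
Y(-2, -7)*g = (2*(-7))*(-4) = -14*(-4) = 56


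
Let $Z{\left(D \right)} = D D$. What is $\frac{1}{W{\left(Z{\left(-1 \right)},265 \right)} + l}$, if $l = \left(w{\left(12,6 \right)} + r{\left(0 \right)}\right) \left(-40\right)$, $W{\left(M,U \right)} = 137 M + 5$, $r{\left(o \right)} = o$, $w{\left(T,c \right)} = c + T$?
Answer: $- \frac{1}{578} \approx -0.0017301$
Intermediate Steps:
$Z{\left(D \right)} = D^{2}$
$w{\left(T,c \right)} = T + c$
$W{\left(M,U \right)} = 5 + 137 M$
$l = -720$ ($l = \left(\left(12 + 6\right) + 0\right) \left(-40\right) = \left(18 + 0\right) \left(-40\right) = 18 \left(-40\right) = -720$)
$\frac{1}{W{\left(Z{\left(-1 \right)},265 \right)} + l} = \frac{1}{\left(5 + 137 \left(-1\right)^{2}\right) - 720} = \frac{1}{\left(5 + 137 \cdot 1\right) - 720} = \frac{1}{\left(5 + 137\right) - 720} = \frac{1}{142 - 720} = \frac{1}{-578} = - \frac{1}{578}$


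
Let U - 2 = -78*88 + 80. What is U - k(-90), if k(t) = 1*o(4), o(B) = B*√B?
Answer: -6790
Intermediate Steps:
o(B) = B^(3/2)
k(t) = 8 (k(t) = 1*4^(3/2) = 1*8 = 8)
U = -6782 (U = 2 + (-78*88 + 80) = 2 + (-6864 + 80) = 2 - 6784 = -6782)
U - k(-90) = -6782 - 1*8 = -6782 - 8 = -6790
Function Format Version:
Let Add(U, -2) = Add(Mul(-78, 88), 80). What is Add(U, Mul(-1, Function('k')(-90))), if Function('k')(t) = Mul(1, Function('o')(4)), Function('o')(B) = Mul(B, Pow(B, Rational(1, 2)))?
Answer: -6790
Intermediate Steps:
Function('o')(B) = Pow(B, Rational(3, 2))
Function('k')(t) = 8 (Function('k')(t) = Mul(1, Pow(4, Rational(3, 2))) = Mul(1, 8) = 8)
U = -6782 (U = Add(2, Add(Mul(-78, 88), 80)) = Add(2, Add(-6864, 80)) = Add(2, -6784) = -6782)
Add(U, Mul(-1, Function('k')(-90))) = Add(-6782, Mul(-1, 8)) = Add(-6782, -8) = -6790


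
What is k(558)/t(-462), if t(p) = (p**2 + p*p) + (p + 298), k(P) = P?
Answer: 279/213362 ≈ 0.0013076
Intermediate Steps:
t(p) = 298 + p + 2*p**2 (t(p) = (p**2 + p**2) + (298 + p) = 2*p**2 + (298 + p) = 298 + p + 2*p**2)
k(558)/t(-462) = 558/(298 - 462 + 2*(-462)**2) = 558/(298 - 462 + 2*213444) = 558/(298 - 462 + 426888) = 558/426724 = 558*(1/426724) = 279/213362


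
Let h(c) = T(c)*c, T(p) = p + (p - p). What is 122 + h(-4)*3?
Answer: 170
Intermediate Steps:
T(p) = p (T(p) = p + 0 = p)
h(c) = c**2 (h(c) = c*c = c**2)
122 + h(-4)*3 = 122 + (-4)**2*3 = 122 + 16*3 = 122 + 48 = 170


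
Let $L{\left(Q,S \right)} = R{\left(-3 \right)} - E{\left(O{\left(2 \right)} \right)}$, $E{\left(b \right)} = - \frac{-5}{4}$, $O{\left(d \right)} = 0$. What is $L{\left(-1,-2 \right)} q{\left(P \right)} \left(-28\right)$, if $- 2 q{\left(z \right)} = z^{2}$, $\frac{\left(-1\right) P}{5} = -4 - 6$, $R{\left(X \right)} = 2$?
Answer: $26250$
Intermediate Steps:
$P = 50$ ($P = - 5 \left(-4 - 6\right) = \left(-5\right) \left(-10\right) = 50$)
$E{\left(b \right)} = \frac{5}{4}$ ($E{\left(b \right)} = - \frac{-5}{4} = \left(-1\right) \left(- \frac{5}{4}\right) = \frac{5}{4}$)
$q{\left(z \right)} = - \frac{z^{2}}{2}$
$L{\left(Q,S \right)} = \frac{3}{4}$ ($L{\left(Q,S \right)} = 2 - \frac{5}{4} = \frac{3}{4}$)
$L{\left(-1,-2 \right)} q{\left(P \right)} \left(-28\right) = \frac{3 \left(- \frac{50^{2}}{2}\right)}{4} \left(-28\right) = \frac{3 \left(\left(- \frac{1}{2}\right) 2500\right)}{4} \left(-28\right) = \frac{3}{4} \left(-1250\right) \left(-28\right) = \left(- \frac{1875}{2}\right) \left(-28\right) = 26250$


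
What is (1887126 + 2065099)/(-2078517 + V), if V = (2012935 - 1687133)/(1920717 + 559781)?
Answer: -4901743104025/2577878467832 ≈ -1.9015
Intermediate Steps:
V = 162901/1240249 (V = 325802/2480498 = 325802*(1/2480498) = 162901/1240249 ≈ 0.13135)
(1887126 + 2065099)/(-2078517 + V) = (1887126 + 2065099)/(-2078517 + 162901/1240249) = 3952225/(-2577878467832/1240249) = 3952225*(-1240249/2577878467832) = -4901743104025/2577878467832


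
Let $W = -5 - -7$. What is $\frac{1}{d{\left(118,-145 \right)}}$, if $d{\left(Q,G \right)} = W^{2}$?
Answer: $\frac{1}{4} \approx 0.25$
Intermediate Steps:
$W = 2$ ($W = -5 + 7 = 2$)
$d{\left(Q,G \right)} = 4$ ($d{\left(Q,G \right)} = 2^{2} = 4$)
$\frac{1}{d{\left(118,-145 \right)}} = \frac{1}{4}$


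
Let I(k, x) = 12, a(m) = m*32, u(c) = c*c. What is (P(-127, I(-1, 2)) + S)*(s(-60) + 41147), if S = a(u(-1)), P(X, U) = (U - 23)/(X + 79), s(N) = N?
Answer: 63561589/48 ≈ 1.3242e+6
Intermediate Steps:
u(c) = c**2
a(m) = 32*m
P(X, U) = (-23 + U)/(79 + X)
S = 32 (S = 32*(-1)**2 = 32*1 = 32)
(P(-127, I(-1, 2)) + S)*(s(-60) + 41147) = ((-23 + 12)/(79 - 127) + 32)*(-60 + 41147) = (-11/(-48) + 32)*41087 = (-1/48*(-11) + 32)*41087 = (11/48 + 32)*41087 = (1547/48)*41087 = 63561589/48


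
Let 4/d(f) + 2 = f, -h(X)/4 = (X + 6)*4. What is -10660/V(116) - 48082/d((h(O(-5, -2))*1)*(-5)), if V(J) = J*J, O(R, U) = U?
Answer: -12858956581/3364 ≈ -3.8225e+6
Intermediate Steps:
h(X) = -96 - 16*X (h(X) = -4*(X + 6)*4 = -4*(6 + X)*4 = -4*(24 + 4*X) = -96 - 16*X)
V(J) = J²
d(f) = 4/(-2 + f)
-10660/V(116) - 48082/d((h(O(-5, -2))*1)*(-5)) = -10660/(116²) - 48082/(4/(-2 + ((-96 - 16*(-2))*1)*(-5))) = -10660/13456 - 48082/(4/(-2 + ((-96 + 32)*1)*(-5))) = -10660*1/13456 - 48082/(4/(-2 - 64*1*(-5))) = -2665/3364 - 48082/(4/(-2 - 64*(-5))) = -2665/3364 - 48082/(4/(-2 + 320)) = -2665/3364 - 48082/(4/318) = -2665/3364 - 48082/(4*(1/318)) = -2665/3364 - 48082/2/159 = -2665/3364 - 48082*159/2 = -2665/3364 - 3822519 = -12858956581/3364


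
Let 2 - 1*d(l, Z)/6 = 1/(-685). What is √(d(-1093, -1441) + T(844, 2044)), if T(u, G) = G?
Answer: √964730710/685 ≈ 45.343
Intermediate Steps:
d(l, Z) = 8226/685 (d(l, Z) = 12 - 6/(-685) = 12 - 6*(-1/685) = 12 + 6/685 = 8226/685)
√(d(-1093, -1441) + T(844, 2044)) = √(8226/685 + 2044) = √(1408366/685) = √964730710/685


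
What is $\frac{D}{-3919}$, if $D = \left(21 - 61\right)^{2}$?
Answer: $- \frac{1600}{3919} \approx -0.40827$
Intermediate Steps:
$D = 1600$ ($D = \left(-40\right)^{2} = 1600$)
$\frac{D}{-3919} = \frac{1600}{-3919} = 1600 \left(- \frac{1}{3919}\right) = - \frac{1600}{3919}$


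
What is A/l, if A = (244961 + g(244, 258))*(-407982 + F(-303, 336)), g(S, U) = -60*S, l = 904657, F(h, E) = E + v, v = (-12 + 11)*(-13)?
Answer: -7222033861/69589 ≈ -1.0378e+5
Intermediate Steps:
v = 13 (v = -1*(-13) = 13)
F(h, E) = 13 + E (F(h, E) = E + 13 = 13 + E)
A = -93886440193 (A = (244961 - 60*244)*(-407982 + (13 + 336)) = (244961 - 14640)*(-407982 + 349) = 230321*(-407633) = -93886440193)
A/l = -93886440193/904657 = -93886440193*1/904657 = -7222033861/69589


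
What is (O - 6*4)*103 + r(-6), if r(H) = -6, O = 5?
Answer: -1963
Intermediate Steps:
(O - 6*4)*103 + r(-6) = (5 - 6*4)*103 - 6 = (5 - 24)*103 - 6 = -19*103 - 6 = -1957 - 6 = -1963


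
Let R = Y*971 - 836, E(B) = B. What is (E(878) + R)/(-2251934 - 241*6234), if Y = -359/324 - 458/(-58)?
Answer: -62329867/35275665888 ≈ -0.0017669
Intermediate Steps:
Y = 63785/9396 (Y = -359*1/324 - 458*(-1/58) = -359/324 + 229/29 = 63785/9396 ≈ 6.7885)
R = 54080179/9396 (R = (63785/9396)*971 - 836 = 61935235/9396 - 836 = 54080179/9396 ≈ 5755.7)
(E(878) + R)/(-2251934 - 241*6234) = (878 + 54080179/9396)/(-2251934 - 241*6234) = 62329867/(9396*(-2251934 - 1502394)) = (62329867/9396)/(-3754328) = (62329867/9396)*(-1/3754328) = -62329867/35275665888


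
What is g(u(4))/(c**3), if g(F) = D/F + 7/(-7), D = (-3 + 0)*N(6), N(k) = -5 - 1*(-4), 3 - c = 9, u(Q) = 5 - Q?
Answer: -1/108 ≈ -0.0092593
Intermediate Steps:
c = -6 (c = 3 - 1*9 = 3 - 9 = -6)
N(k) = -1 (N(k) = -5 + 4 = -1)
D = 3 (D = (-3 + 0)*(-1) = -3*(-1) = 3)
g(F) = -1 + 3/F (g(F) = 3/F + 7/(-7) = 3/F + 7*(-1/7) = 3/F - 1 = -1 + 3/F)
g(u(4))/(c**3) = ((3 - (5 - 1*4))/(5 - 1*4))/((-6)**3) = ((3 - (5 - 4))/(5 - 4))/(-216) = ((3 - 1*1)/1)*(-1/216) = (1*(3 - 1))*(-1/216) = (1*2)*(-1/216) = 2*(-1/216) = -1/108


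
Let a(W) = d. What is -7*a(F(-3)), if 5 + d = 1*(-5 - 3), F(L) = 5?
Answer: 91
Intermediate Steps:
d = -13 (d = -5 + 1*(-5 - 3) = -5 + 1*(-8) = -5 - 8 = -13)
a(W) = -13
-7*a(F(-3)) = -7*(-13) = 91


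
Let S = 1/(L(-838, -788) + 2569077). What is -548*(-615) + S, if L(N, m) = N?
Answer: 865547907781/2568239 ≈ 3.3702e+5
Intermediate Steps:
S = 1/2568239 (S = 1/(-838 + 2569077) = 1/2568239 ≈ 3.8937e-7)
-548*(-615) + S = -548*(-615) + 1/2568239 = 337020 + 1/2568239 = 865547907781/2568239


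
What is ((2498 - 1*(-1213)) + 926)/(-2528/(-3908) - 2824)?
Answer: -4530349/2758416 ≈ -1.6424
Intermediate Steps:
((2498 - 1*(-1213)) + 926)/(-2528/(-3908) - 2824) = ((2498 + 1213) + 926)/(-2528*(-1/3908) - 2824) = (3711 + 926)/(632/977 - 2824) = 4637/(-2758416/977) = 4637*(-977/2758416) = -4530349/2758416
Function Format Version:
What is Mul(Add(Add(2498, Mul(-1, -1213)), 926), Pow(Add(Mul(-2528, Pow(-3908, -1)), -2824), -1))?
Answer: Rational(-4530349, 2758416) ≈ -1.6424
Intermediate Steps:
Mul(Add(Add(2498, Mul(-1, -1213)), 926), Pow(Add(Mul(-2528, Pow(-3908, -1)), -2824), -1)) = Mul(Add(Add(2498, 1213), 926), Pow(Add(Mul(-2528, Rational(-1, 3908)), -2824), -1)) = Mul(Add(3711, 926), Pow(Add(Rational(632, 977), -2824), -1)) = Mul(4637, Pow(Rational(-2758416, 977), -1)) = Mul(4637, Rational(-977, 2758416)) = Rational(-4530349, 2758416)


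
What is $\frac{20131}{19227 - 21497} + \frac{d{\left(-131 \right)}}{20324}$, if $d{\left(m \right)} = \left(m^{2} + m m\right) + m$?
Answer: $- \frac{165764437}{23067740} \approx -7.186$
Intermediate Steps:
$d{\left(m \right)} = m + 2 m^{2}$ ($d{\left(m \right)} = \left(m^{2} + m^{2}\right) + m = 2 m^{2} + m = m + 2 m^{2}$)
$\frac{20131}{19227 - 21497} + \frac{d{\left(-131 \right)}}{20324} = \frac{20131}{19227 - 21497} + \frac{\left(-131\right) \left(1 + 2 \left(-131\right)\right)}{20324} = \frac{20131}{-2270} + - 131 \left(1 - 262\right) \frac{1}{20324} = 20131 \left(- \frac{1}{2270}\right) + \left(-131\right) \left(-261\right) \frac{1}{20324} = - \frac{20131}{2270} + 34191 \cdot \frac{1}{20324} = - \frac{20131}{2270} + \frac{34191}{20324} = - \frac{165764437}{23067740}$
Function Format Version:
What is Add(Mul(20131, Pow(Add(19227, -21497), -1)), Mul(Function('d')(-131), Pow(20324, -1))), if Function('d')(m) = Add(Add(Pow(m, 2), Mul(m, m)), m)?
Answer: Rational(-165764437, 23067740) ≈ -7.1860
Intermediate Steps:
Function('d')(m) = Add(m, Mul(2, Pow(m, 2))) (Function('d')(m) = Add(Add(Pow(m, 2), Pow(m, 2)), m) = Add(Mul(2, Pow(m, 2)), m) = Add(m, Mul(2, Pow(m, 2))))
Add(Mul(20131, Pow(Add(19227, -21497), -1)), Mul(Function('d')(-131), Pow(20324, -1))) = Add(Mul(20131, Pow(Add(19227, -21497), -1)), Mul(Mul(-131, Add(1, Mul(2, -131))), Pow(20324, -1))) = Add(Mul(20131, Pow(-2270, -1)), Mul(Mul(-131, Add(1, -262)), Rational(1, 20324))) = Add(Mul(20131, Rational(-1, 2270)), Mul(Mul(-131, -261), Rational(1, 20324))) = Add(Rational(-20131, 2270), Mul(34191, Rational(1, 20324))) = Add(Rational(-20131, 2270), Rational(34191, 20324)) = Rational(-165764437, 23067740)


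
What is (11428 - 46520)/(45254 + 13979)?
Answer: -35092/59233 ≈ -0.59244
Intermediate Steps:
(11428 - 46520)/(45254 + 13979) = -35092/59233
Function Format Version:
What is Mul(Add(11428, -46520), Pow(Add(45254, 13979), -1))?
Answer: Rational(-35092, 59233) ≈ -0.59244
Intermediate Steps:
Mul(Add(11428, -46520), Pow(Add(45254, 13979), -1)) = Mul(-35092, Pow(59233, -1)) = Mul(-35092, Rational(1, 59233)) = Rational(-35092, 59233)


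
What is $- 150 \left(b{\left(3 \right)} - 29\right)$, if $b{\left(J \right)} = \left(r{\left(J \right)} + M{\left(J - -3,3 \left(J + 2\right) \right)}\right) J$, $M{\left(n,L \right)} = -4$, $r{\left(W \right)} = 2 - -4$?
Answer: $3450$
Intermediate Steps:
$r{\left(W \right)} = 6$ ($r{\left(W \right)} = 2 + 4 = 6$)
$b{\left(J \right)} = 2 J$ ($b{\left(J \right)} = \left(6 - 4\right) J = 2 J$)
$- 150 \left(b{\left(3 \right)} - 29\right) = - 150 \left(2 \cdot 3 - 29\right) = - 150 \left(6 - 29\right) = \left(-150\right) \left(-23\right) = 3450$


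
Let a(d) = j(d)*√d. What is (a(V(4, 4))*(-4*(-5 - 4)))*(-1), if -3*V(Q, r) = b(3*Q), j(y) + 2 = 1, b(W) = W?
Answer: 72*I ≈ 72.0*I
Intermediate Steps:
j(y) = -1 (j(y) = -2 + 1 = -1)
V(Q, r) = -Q
a(d) = -√d
(a(V(4, 4))*(-4*(-5 - 4)))*(-1) = ((-√(-1*4))*(-4*(-5 - 4)))*(-1) = ((-√(-4))*(-4*(-9)))*(-1) = (-2*I*36)*(-1) = -72*I*(-1) = 72*I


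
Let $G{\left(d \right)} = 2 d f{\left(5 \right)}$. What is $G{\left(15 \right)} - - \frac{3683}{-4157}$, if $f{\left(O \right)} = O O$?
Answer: $\frac{3114067}{4157} \approx 749.11$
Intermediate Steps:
$f{\left(O \right)} = O^{2}$
$G{\left(d \right)} = 50 d$ ($G{\left(d \right)} = 2 d 5^{2} = 2 d 25 = 50 d$)
$G{\left(15 \right)} - - \frac{3683}{-4157} = 50 \cdot 15 - - \frac{3683}{-4157} = 750 - \left(-3683\right) \left(- \frac{1}{4157}\right) = 750 - \frac{3683}{4157} = \frac{3114067}{4157}$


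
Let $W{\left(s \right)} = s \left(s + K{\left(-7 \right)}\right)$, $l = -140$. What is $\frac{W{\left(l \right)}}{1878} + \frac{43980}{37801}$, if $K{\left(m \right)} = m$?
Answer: $\frac{143423170}{11831713} \approx 12.122$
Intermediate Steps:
$W{\left(s \right)} = s \left(-7 + s\right)$ ($W{\left(s \right)} = s \left(s - 7\right) = s \left(-7 + s\right)$)
$\frac{W{\left(l \right)}}{1878} + \frac{43980}{37801} = \frac{\left(-140\right) \left(-7 - 140\right)}{1878} + \frac{43980}{37801} = \left(-140\right) \left(-147\right) \frac{1}{1878} + 43980 \cdot \frac{1}{37801} = 20580 \cdot \frac{1}{1878} + \frac{43980}{37801} = \frac{3430}{313} + \frac{43980}{37801} = \frac{143423170}{11831713}$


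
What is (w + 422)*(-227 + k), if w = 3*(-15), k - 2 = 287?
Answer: 23374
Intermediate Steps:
k = 289 (k = 2 + 287 = 289)
w = -45
(w + 422)*(-227 + k) = (-45 + 422)*(-227 + 289) = 377*62 = 23374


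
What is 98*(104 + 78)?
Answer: 17836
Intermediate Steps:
98*(104 + 78) = 98*182 = 17836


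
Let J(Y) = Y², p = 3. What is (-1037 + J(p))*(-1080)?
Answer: 1110240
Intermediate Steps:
(-1037 + J(p))*(-1080) = (-1037 + 3²)*(-1080) = (-1037 + 9)*(-1080) = -1028*(-1080) = 1110240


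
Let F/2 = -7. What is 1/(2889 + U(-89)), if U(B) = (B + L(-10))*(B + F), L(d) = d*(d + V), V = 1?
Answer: 1/2786 ≈ 0.00035894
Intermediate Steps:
F = -14 (F = 2*(-7) = -14)
L(d) = d*(1 + d) (L(d) = d*(d + 1) = d*(1 + d))
U(B) = (-14 + B)*(90 + B) (U(B) = (B - 10*(1 - 10))*(B - 14) = (B - 10*(-9))*(-14 + B) = (B + 90)*(-14 + B) = (90 + B)*(-14 + B) = (-14 + B)*(90 + B))
1/(2889 + U(-89)) = 1/(2889 + (-1260 + (-89)² + 76*(-89))) = 1/(2889 + (-1260 + 7921 - 6764)) = 1/(2889 - 103) = 1/2786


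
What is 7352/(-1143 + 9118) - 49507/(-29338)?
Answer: 610511301/233970550 ≈ 2.6094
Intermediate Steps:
7352/(-1143 + 9118) - 49507/(-29338) = 7352/7975 - 49507*(-1/29338) = 7352*(1/7975) + 49507/29338 = 7352/7975 + 49507/29338 = 610511301/233970550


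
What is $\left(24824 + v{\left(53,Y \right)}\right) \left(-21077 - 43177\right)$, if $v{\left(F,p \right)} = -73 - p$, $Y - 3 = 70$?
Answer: $-1585660212$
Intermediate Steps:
$Y = 73$ ($Y = 3 + 70 = 73$)
$\left(24824 + v{\left(53,Y \right)}\right) \left(-21077 - 43177\right) = \left(24824 - 146\right) \left(-21077 - 43177\right) = \left(24824 - 146\right) \left(-64254\right) = 24678 \left(-64254\right) = -1585660212$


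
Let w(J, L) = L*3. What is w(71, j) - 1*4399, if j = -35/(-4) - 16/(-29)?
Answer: -507047/116 ≈ -4371.1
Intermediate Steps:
j = 1079/116 (j = -35*(-1/4) - 16*(-1/29) = 35/4 + 16/29 = 1079/116 ≈ 9.3017)
w(J, L) = 3*L
w(71, j) - 1*4399 = 3*(1079/116) - 1*4399 = 3237/116 - 4399 = -507047/116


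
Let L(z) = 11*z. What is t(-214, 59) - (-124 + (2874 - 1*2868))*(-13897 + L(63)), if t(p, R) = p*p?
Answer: -1512276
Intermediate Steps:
t(p, R) = p²
t(-214, 59) - (-124 + (2874 - 1*2868))*(-13897 + L(63)) = (-214)² - (-124 + (2874 - 1*2868))*(-13897 + 11*63) = 45796 - (-124 + (2874 - 2868))*(-13897 + 693) = 45796 - (-124 + 6)*(-13204) = 45796 - (-118)*(-13204) = 45796 - 1*1558072 = 45796 - 1558072 = -1512276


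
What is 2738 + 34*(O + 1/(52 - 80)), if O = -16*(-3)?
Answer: 61163/14 ≈ 4368.8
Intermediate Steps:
O = 48
2738 + 34*(O + 1/(52 - 80)) = 2738 + 34*(48 + 1/(52 - 80)) = 2738 + 34*(48 + 1/(-28)) = 2738 + 34*(48 - 1/28) = 2738 + 34*(1343/28) = 2738 + 22831/14 = 61163/14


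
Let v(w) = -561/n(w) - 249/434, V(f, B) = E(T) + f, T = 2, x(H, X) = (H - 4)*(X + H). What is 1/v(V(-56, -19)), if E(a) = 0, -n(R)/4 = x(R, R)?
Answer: -277760/153563 ≈ -1.8088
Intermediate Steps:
x(H, X) = (-4 + H)*(H + X)
n(R) = -8*R² + 32*R (n(R) = -4*(R² - 4*R - 4*R + R*R) = -4*(R² - 4*R - 4*R + R²) = -4*(-8*R + 2*R²) = -8*R² + 32*R)
V(f, B) = f (V(f, B) = 0 + f = f)
v(w) = -249/434 - 561/(8*w*(4 - w)) (v(w) = -561*1/(8*w*(4 - w)) - 249/434 = -561/(8*w*(4 - w)) - 249*1/434 = -561/(8*w*(4 - w)) - 249/434 = -249/434 - 561/(8*w*(4 - w)))
1/v(V(-56, -19)) = 1/((3/1736)*(-40579 - 1328*(-56) + 332*(-56)²)/(-56*(4 - 1*(-56)))) = 1/((3/1736)*(-1/56)*(-40579 + 74368 + 332*3136)/(4 + 56)) = 1/((3/1736)*(-1/56)*(-40579 + 74368 + 1041152)/60) = 1/((3/1736)*(-1/56)*(1/60)*1074941) = 1/(-153563/277760) = -277760/153563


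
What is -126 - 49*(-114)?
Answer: 5460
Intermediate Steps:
-126 - 49*(-114) = -126 + 5586 = 5460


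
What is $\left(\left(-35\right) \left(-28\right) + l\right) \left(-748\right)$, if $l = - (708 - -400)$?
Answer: $95744$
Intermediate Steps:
$l = -1108$ ($l = - (708 + 400) = \left(-1\right) 1108 = -1108$)
$\left(\left(-35\right) \left(-28\right) + l\right) \left(-748\right) = \left(\left(-35\right) \left(-28\right) - 1108\right) \left(-748\right) = \left(980 - 1108\right) \left(-748\right) = \left(-128\right) \left(-748\right) = 95744$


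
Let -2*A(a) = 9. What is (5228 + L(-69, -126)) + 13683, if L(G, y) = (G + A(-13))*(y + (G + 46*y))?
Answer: 918499/2 ≈ 4.5925e+5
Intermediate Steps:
A(a) = -9/2 (A(a) = -½*9 = -9/2)
L(G, y) = (-9/2 + G)*(G + 47*y) (L(G, y) = (G - 9/2)*(y + (G + 46*y)) = (-9/2 + G)*(G + 47*y))
(5228 + L(-69, -126)) + 13683 = (5228 + ((-69)² - 423/2*(-126) - 9/2*(-69) + 47*(-69)*(-126))) + 13683 = (5228 + (4761 + 26649 + 621/2 + 408618)) + 13683 = (5228 + 880677/2) + 13683 = 891133/2 + 13683 = 918499/2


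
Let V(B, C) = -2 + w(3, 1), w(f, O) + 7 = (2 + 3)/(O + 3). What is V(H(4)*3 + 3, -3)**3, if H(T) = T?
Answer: -29791/64 ≈ -465.48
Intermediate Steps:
w(f, O) = -7 + 5/(3 + O) (w(f, O) = -7 + (2 + 3)/(O + 3) = -7 + 5/(3 + O))
V(B, C) = -31/4 (V(B, C) = -2 + (-16 - 7*1)/(3 + 1) = -2 + (-16 - 7)/4 = -2 + (1/4)*(-23) = -2 - 23/4 = -31/4)
V(H(4)*3 + 3, -3)**3 = (-31/4)**3 = -29791/64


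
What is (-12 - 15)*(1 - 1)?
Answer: 0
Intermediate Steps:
(-12 - 15)*(1 - 1) = -27*0 = 0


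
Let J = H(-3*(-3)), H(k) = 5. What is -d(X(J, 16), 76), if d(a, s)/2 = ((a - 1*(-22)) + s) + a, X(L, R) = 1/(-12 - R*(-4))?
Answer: -2549/13 ≈ -196.08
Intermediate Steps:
J = 5
X(L, R) = 1/(-12 + 4*R) (X(L, R) = 1/(-12 - (-4)*R) = 1/(-12 + 4*R))
d(a, s) = 44 + 2*s + 4*a (d(a, s) = 2*(((a - 1*(-22)) + s) + a) = 2*(((a + 22) + s) + a) = 2*(((22 + a) + s) + a) = 2*((22 + a + s) + a) = 2*(22 + s + 2*a) = 44 + 2*s + 4*a)
-d(X(J, 16), 76) = -(44 + 2*76 + 4*(1/(4*(-3 + 16)))) = -(44 + 152 + 4*((1/4)/13)) = -(44 + 152 + 4*((1/4)*(1/13))) = -(44 + 152 + 4*(1/52)) = -(44 + 152 + 1/13) = -1*2549/13 = -2549/13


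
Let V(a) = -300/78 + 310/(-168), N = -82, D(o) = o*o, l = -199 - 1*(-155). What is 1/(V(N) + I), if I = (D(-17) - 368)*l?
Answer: 1092/3789577 ≈ 0.00028816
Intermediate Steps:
l = -44 (l = -199 + 155 = -44)
D(o) = o**2
V(a) = -6215/1092 (V(a) = -300*1/78 + 310*(-1/168) = -50/13 - 155/84 = -6215/1092)
I = 3476 (I = ((-17)**2 - 368)*(-44) = (289 - 368)*(-44) = -79*(-44) = 3476)
1/(V(N) + I) = 1/(-6215/1092 + 3476) = 1/(3789577/1092) = 1092/3789577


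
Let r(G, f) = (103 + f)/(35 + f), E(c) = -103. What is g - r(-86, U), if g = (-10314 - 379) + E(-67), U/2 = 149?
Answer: -3595469/333 ≈ -10797.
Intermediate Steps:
U = 298 (U = 2*149 = 298)
r(G, f) = (103 + f)/(35 + f)
g = -10796 (g = (-10314 - 379) - 103 = -10693 - 103 = -10796)
g - r(-86, U) = -10796 - (103 + 298)/(35 + 298) = -10796 - 401/333 = -3595469/333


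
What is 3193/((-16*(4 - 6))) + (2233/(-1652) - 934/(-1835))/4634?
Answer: 800962606201/8027200160 ≈ 99.781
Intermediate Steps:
3193/((-16*(4 - 6))) + (2233/(-1652) - 934/(-1835))/4634 = 3193/((-16*(-2))) + (2233*(-1/1652) - 934*(-1/1835))*(1/4634) = 3193/32 + (-319/236 + 934/1835)*(1/4634) = 3193*(1/32) - 364941/433060*1/4634 = 3193/32 - 364941/2006800040 = 800962606201/8027200160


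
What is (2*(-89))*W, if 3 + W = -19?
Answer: 3916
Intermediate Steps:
W = -22 (W = -3 - 19 = -22)
(2*(-89))*W = (2*(-89))*(-22) = -178*(-22) = 3916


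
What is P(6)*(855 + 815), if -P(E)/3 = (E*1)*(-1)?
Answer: 30060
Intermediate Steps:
P(E) = 3*E (P(E) = -3*E*1*(-1) = -3*E*(-1) = -(-3)*E = 3*E)
P(6)*(855 + 815) = (3*6)*(855 + 815) = 18*1670 = 30060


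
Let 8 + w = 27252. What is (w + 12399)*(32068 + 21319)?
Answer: 2116420841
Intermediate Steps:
w = 27244 (w = -8 + 27252 = 27244)
(w + 12399)*(32068 + 21319) = (27244 + 12399)*(32068 + 21319) = 39643*53387 = 2116420841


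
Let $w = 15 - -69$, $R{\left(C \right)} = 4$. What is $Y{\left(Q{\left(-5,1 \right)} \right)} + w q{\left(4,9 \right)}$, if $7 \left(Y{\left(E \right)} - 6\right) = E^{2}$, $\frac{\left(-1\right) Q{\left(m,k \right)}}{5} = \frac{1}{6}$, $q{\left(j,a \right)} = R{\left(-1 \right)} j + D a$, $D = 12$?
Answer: $\frac{2626369}{252} \approx 10422.0$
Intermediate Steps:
$q{\left(j,a \right)} = 4 j + 12 a$
$Q{\left(m,k \right)} = - \frac{5}{6}$
$w = 84$ ($w = 15 + 69 = 84$)
$Y{\left(E \right)} = 6 + \frac{E^{2}}{7}$
$Y{\left(Q{\left(-5,1 \right)} \right)} + w q{\left(4,9 \right)} = \left(6 + \frac{\left(- \frac{5}{6}\right)^{2}}{7}\right) + 84 \left(4 \cdot 4 + 12 \cdot 9\right) = \left(6 + \frac{1}{7} \cdot \frac{25}{36}\right) + 84 \left(16 + 108\right) = \left(6 + \frac{25}{252}\right) + 84 \cdot 124 = \frac{1537}{252} + 10416 = \frac{2626369}{252}$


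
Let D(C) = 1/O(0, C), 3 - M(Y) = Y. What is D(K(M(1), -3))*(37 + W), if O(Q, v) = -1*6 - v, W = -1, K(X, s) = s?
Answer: -12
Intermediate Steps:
M(Y) = 3 - Y
O(Q, v) = -6 - v
D(C) = 1/(-6 - C)
D(K(M(1), -3))*(37 + W) = (-1/(6 - 3))*(37 - 1) = -1/3*36 = -12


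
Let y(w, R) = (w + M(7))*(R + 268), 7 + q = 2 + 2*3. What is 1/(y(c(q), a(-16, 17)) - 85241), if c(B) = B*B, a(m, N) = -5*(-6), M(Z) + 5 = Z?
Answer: -1/84347 ≈ -1.1856e-5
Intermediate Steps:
M(Z) = -5 + Z
a(m, N) = 30
q = 1 (q = -7 + (2 + 2*3) = -7 + (2 + 6) = -7 + 8 = 1)
c(B) = B²
y(w, R) = (2 + w)*(268 + R) (y(w, R) = (w + (-5 + 7))*(R + 268) = (w + 2)*(268 + R) = (2 + w)*(268 + R))
1/(y(c(q), a(-16, 17)) - 85241) = 1/((536 + 2*30 + 268*1² + 30*1²) - 85241) = 1/((536 + 60 + 268*1 + 30*1) - 85241) = 1/((536 + 60 + 268 + 30) - 85241) = 1/(894 - 85241) = 1/(-84347) = -1/84347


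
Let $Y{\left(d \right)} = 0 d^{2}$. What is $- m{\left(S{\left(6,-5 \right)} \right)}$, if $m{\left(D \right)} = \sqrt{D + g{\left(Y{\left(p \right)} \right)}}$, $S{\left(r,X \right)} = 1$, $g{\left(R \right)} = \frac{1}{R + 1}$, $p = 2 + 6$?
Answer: $- \sqrt{2} \approx -1.4142$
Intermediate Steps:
$p = 8$
$Y{\left(d \right)} = 0$
$g{\left(R \right)} = \frac{1}{1 + R}$
$m{\left(D \right)} = \sqrt{1 + D}$ ($m{\left(D \right)} = \sqrt{D + \frac{1}{1 + 0}} = \sqrt{D + 1^{-1}} = \sqrt{D + 1} = \sqrt{1 + D}$)
$- m{\left(S{\left(6,-5 \right)} \right)} = - \sqrt{1 + 1} = - \sqrt{2}$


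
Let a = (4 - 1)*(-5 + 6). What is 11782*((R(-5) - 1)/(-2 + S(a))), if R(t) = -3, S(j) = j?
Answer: -47128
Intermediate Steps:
a = 3 (a = 3*1 = 3)
11782*((R(-5) - 1)/(-2 + S(a))) = 11782*((-3 - 1)/(-2 + 3)) = 11782*(-4/1) = 11782*(-4*1) = 11782*(-4) = -47128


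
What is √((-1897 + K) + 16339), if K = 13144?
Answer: √27586 ≈ 166.09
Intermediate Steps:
√((-1897 + K) + 16339) = √((-1897 + 13144) + 16339) = √(11247 + 16339) = √27586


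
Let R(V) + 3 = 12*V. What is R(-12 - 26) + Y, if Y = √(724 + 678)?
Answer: -459 + √1402 ≈ -421.56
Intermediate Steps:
R(V) = -3 + 12*V
Y = √1402 ≈ 37.443
R(-12 - 26) + Y = (-3 + 12*(-12 - 26)) + √1402 = (-3 + 12*(-38)) + √1402 = (-3 - 456) + √1402 = -459 + √1402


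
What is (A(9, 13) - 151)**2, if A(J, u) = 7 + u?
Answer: 17161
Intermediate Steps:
(A(9, 13) - 151)**2 = ((7 + 13) - 151)**2 = (20 - 151)**2 = (-131)**2 = 17161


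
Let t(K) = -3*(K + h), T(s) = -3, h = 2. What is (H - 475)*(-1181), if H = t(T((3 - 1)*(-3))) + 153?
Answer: 376739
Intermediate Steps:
t(K) = -6 - 3*K (t(K) = -3*(K + 2) = -3*(2 + K) = -6 - 3*K)
H = 156 (H = (-6 - 3*(-3)) + 153 = (-6 + 9) + 153 = 3 + 153 = 156)
(H - 475)*(-1181) = (156 - 475)*(-1181) = -319*(-1181) = 376739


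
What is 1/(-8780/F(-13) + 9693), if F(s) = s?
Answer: 13/134789 ≈ 9.6447e-5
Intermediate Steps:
1/(-8780/F(-13) + 9693) = 1/(-8780/(-13) + 9693) = 1/(-8780*(-1/13) + 9693) = 1/(8780/13 + 9693) = 1/(134789/13) = 13/134789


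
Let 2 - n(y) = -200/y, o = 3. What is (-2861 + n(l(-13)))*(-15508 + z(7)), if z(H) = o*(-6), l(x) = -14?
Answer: 44610634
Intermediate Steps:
z(H) = -18 (z(H) = 3*(-6) = -18)
n(y) = 2 + 200/y (n(y) = 2 - (-200)/y = 2 + 200/y)
(-2861 + n(l(-13)))*(-15508 + z(7)) = (-2861 + (2 + 200/(-14)))*(-15508 - 18) = (-2861 + (2 + 200*(-1/14)))*(-15526) = (-2861 + (2 - 100/7))*(-15526) = (-2861 - 86/7)*(-15526) = -20113/7*(-15526) = 44610634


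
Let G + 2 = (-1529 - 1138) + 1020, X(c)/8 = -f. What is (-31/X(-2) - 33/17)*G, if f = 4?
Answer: 51313/32 ≈ 1603.5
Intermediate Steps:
X(c) = -32 (X(c) = 8*(-1*4) = 8*(-4) = -32)
G = -1649 (G = -2 + ((-1529 - 1138) + 1020) = -2 + (-2667 + 1020) = -2 - 1647 = -1649)
(-31/X(-2) - 33/17)*G = (-31/(-32) - 33/17)*(-1649) = (-31*(-1/32) - 33*1/17)*(-1649) = (31/32 - 33/17)*(-1649) = -529/544*(-1649) = 51313/32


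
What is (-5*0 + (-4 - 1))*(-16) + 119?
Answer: 199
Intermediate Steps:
(-5*0 + (-4 - 1))*(-16) + 119 = (0 - 5)*(-16) + 119 = -5*(-16) + 119 = 80 + 119 = 199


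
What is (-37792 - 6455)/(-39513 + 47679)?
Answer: -14749/2722 ≈ -5.4184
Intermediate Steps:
(-37792 - 6455)/(-39513 + 47679) = -44247/8166 = -44247*1/8166 = -14749/2722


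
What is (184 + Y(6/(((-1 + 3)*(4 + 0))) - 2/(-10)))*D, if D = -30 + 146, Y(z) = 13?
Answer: 22852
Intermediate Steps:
D = 116
(184 + Y(6/(((-1 + 3)*(4 + 0))) - 2/(-10)))*D = (184 + 13)*116 = 197*116 = 22852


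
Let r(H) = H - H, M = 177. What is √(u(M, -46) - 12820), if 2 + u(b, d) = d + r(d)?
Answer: 2*I*√3217 ≈ 113.44*I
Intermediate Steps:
r(H) = 0
u(b, d) = -2 + d (u(b, d) = -2 + (d + 0) = -2 + d)
√(u(M, -46) - 12820) = √((-2 - 46) - 12820) = √(-48 - 12820) = √(-12868) = 2*I*√3217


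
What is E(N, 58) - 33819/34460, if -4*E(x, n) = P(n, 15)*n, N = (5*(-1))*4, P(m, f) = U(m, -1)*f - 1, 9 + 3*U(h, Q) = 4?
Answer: 12957601/34460 ≈ 376.02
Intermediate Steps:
U(h, Q) = -5/3 (U(h, Q) = -3 + (1/3)*4 = -3 + 4/3 = -5/3)
P(m, f) = -1 - 5*f/3 (P(m, f) = -5*f/3 - 1 = -1 - 5*f/3)
N = -20 (N = -5*4 = -20)
E(x, n) = 13*n/2 (E(x, n) = -(-1 - 5/3*15)*n/4 = -(-1 - 25)*n/4 = -(-13)*n/2 = 13*n/2)
E(N, 58) - 33819/34460 = (13/2)*58 - 33819/34460 = 377 - 33819*1/34460 = 377 - 33819/34460 = 12957601/34460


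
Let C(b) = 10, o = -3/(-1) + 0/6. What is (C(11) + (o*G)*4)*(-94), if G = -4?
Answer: 3572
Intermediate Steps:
o = 3 (o = -3*(-1) + 0*(⅙) = 3 + 0 = 3)
(C(11) + (o*G)*4)*(-94) = (10 + (3*(-4))*4)*(-94) = (10 - 12*4)*(-94) = (10 - 48)*(-94) = -38*(-94) = 3572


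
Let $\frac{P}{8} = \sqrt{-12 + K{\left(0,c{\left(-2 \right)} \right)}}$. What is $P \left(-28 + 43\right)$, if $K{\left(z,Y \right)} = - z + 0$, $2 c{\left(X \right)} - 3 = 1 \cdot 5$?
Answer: $240 i \sqrt{3} \approx 415.69 i$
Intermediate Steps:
$c{\left(X \right)} = 4$ ($c{\left(X \right)} = \frac{3}{2} + \frac{1 \cdot 5}{2} = \frac{3}{2} + \frac{1}{2} \cdot 5 = \frac{3}{2} + \frac{5}{2} = 4$)
$K{\left(z,Y \right)} = - z$
$P = 16 i \sqrt{3}$ ($P = 8 \sqrt{-12 - 0} = 8 \sqrt{-12 + 0} = 8 \sqrt{-12} = 8 \cdot 2 i \sqrt{3} = 16 i \sqrt{3} \approx 27.713 i$)
$P \left(-28 + 43\right) = 16 i \sqrt{3} \left(-28 + 43\right) = 16 i \sqrt{3} \cdot 15 = 240 i \sqrt{3}$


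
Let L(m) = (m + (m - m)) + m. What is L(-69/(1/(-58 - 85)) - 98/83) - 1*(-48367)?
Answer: 5652187/83 ≈ 68099.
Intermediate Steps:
L(m) = 2*m (L(m) = (m + 0) + m = m + m = 2*m)
L(-69/(1/(-58 - 85)) - 98/83) - 1*(-48367) = 2*(-69/(1/(-58 - 85)) - 98/83) - 1*(-48367) = 2*(-69/(1/(-143)) - 98*1/83) + 48367 = 2*(-69/(-1/143) - 98/83) + 48367 = 2*(-69*(-143) - 98/83) + 48367 = 2*(9867 - 98/83) + 48367 = 2*(818863/83) + 48367 = 1637726/83 + 48367 = 5652187/83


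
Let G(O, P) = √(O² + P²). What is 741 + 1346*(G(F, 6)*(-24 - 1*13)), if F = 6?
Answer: 741 - 298812*√2 ≈ -4.2184e+5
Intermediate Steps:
741 + 1346*(G(F, 6)*(-24 - 1*13)) = 741 + 1346*(√(6² + 6²)*(-24 - 1*13)) = 741 + 1346*(√(36 + 36)*(-24 - 13)) = 741 + 1346*(√72*(-37)) = 741 + 1346*((6*√2)*(-37)) = 741 + 1346*(-222*√2) = 741 - 298812*√2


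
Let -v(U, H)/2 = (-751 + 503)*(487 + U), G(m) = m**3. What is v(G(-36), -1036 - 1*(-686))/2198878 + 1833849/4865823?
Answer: -5966337782985/594408397033 ≈ -10.037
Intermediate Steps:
v(U, H) = 241552 + 496*U (v(U, H) = -2*(-751 + 503)*(487 + U) = -(-496)*(487 + U) = -2*(-120776 - 248*U) = 241552 + 496*U)
v(G(-36), -1036 - 1*(-686))/2198878 + 1833849/4865823 = (241552 + 496*(-36)**3)/2198878 + 1833849/4865823 = (241552 + 496*(-46656))*(1/2198878) + 1833849*(1/4865823) = (241552 - 23141376)*(1/2198878) + 203761/540647 = -22899824*1/2198878 + 203761/540647 = -11449912/1099439 + 203761/540647 = -5966337782985/594408397033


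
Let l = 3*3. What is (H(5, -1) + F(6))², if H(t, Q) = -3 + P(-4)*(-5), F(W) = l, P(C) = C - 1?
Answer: 961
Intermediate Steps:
P(C) = -1 + C
l = 9
F(W) = 9
H(t, Q) = 22 (H(t, Q) = -3 + (-1 - 4)*(-5) = -3 - 5*(-5) = -3 + 25 = 22)
(H(5, -1) + F(6))² = (22 + 9)² = 31² = 961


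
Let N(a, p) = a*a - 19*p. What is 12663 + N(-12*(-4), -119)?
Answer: 17228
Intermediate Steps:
N(a, p) = a² - 19*p
12663 + N(-12*(-4), -119) = 12663 + ((-12*(-4))² - 19*(-119)) = 12663 + (48² + 2261) = 12663 + (2304 + 2261) = 12663 + 4565 = 17228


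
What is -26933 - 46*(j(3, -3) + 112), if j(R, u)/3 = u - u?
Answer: -32085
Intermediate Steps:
j(R, u) = 0 (j(R, u) = 3*(u - u) = 3*0 = 0)
-26933 - 46*(j(3, -3) + 112) = -26933 - 46*(0 + 112) = -26933 - 46*112 = -26933 - 5152 = -32085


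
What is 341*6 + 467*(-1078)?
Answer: -501380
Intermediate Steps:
341*6 + 467*(-1078) = 2046 - 503426 = -501380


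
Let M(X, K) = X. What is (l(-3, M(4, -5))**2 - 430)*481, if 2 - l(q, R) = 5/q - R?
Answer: -1607021/9 ≈ -1.7856e+5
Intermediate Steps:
l(q, R) = 2 + R - 5/q (l(q, R) = 2 - (5/q - R) = 2 - (-R + 5/q) = 2 + (R - 5/q) = 2 + R - 5/q)
(l(-3, M(4, -5))**2 - 430)*481 = ((2 + 4 - 5/(-3))**2 - 430)*481 = ((2 + 4 - 5*(-1/3))**2 - 430)*481 = ((2 + 4 + 5/3)**2 - 430)*481 = ((23/3)**2 - 430)*481 = (529/9 - 430)*481 = -3341/9*481 = -1607021/9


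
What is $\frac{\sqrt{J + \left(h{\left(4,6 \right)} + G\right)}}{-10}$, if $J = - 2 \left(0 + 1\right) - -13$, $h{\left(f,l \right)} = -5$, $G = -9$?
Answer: $- \frac{i \sqrt{3}}{10} \approx - 0.17321 i$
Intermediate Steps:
$J = 11$ ($J = \left(-2\right) 1 + 13 = -2 + 13 = 11$)
$\frac{\sqrt{J + \left(h{\left(4,6 \right)} + G\right)}}{-10} = \frac{\sqrt{11 - 14}}{-10} = \sqrt{11 - 14} \left(- \frac{1}{10}\right) = \sqrt{-3} \left(- \frac{1}{10}\right) = i \sqrt{3} \left(- \frac{1}{10}\right) = - \frac{i \sqrt{3}}{10}$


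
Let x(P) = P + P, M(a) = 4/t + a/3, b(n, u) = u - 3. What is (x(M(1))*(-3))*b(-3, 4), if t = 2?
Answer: -14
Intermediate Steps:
b(n, u) = -3 + u
M(a) = 2 + a/3 (M(a) = 4/2 + a/3 = 4*(½) + a*(⅓) = 2 + a/3)
x(P) = 2*P
(x(M(1))*(-3))*b(-3, 4) = ((2*(2 + (⅓)*1))*(-3))*(-3 + 4) = ((2*(2 + ⅓))*(-3))*1 = ((2*(7/3))*(-3))*1 = ((14/3)*(-3))*1 = -14*1 = -14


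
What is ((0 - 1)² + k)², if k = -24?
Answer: 529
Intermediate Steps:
((0 - 1)² + k)² = ((0 - 1)² - 24)² = ((-1)² - 24)² = (1 - 24)² = (-23)² = 529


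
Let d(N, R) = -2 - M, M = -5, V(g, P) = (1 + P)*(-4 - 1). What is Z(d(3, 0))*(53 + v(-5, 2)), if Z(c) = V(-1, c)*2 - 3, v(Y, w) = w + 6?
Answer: -2623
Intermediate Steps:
v(Y, w) = 6 + w
V(g, P) = -5 - 5*P (V(g, P) = (1 + P)*(-5) = -5 - 5*P)
d(N, R) = 3 (d(N, R) = -2 - 1*(-5) = -2 + 5 = 3)
Z(c) = -13 - 10*c (Z(c) = (-5 - 5*c)*2 - 3 = (-10 - 10*c) - 3 = -13 - 10*c)
Z(d(3, 0))*(53 + v(-5, 2)) = (-13 - 10*3)*(53 + (6 + 2)) = (-13 - 30)*(53 + 8) = -43*61 = -2623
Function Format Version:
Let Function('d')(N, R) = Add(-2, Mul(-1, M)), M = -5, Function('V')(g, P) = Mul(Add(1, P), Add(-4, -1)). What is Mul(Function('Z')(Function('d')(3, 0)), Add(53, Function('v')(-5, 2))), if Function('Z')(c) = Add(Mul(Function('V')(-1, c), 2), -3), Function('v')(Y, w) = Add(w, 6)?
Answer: -2623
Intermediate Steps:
Function('v')(Y, w) = Add(6, w)
Function('V')(g, P) = Add(-5, Mul(-5, P)) (Function('V')(g, P) = Mul(Add(1, P), -5) = Add(-5, Mul(-5, P)))
Function('d')(N, R) = 3 (Function('d')(N, R) = Add(-2, Mul(-1, -5)) = Add(-2, 5) = 3)
Function('Z')(c) = Add(-13, Mul(-10, c)) (Function('Z')(c) = Add(Mul(Add(-5, Mul(-5, c)), 2), -3) = Add(Add(-10, Mul(-10, c)), -3) = Add(-13, Mul(-10, c)))
Mul(Function('Z')(Function('d')(3, 0)), Add(53, Function('v')(-5, 2))) = Mul(Add(-13, Mul(-10, 3)), Add(53, Add(6, 2))) = Mul(Add(-13, -30), Add(53, 8)) = Mul(-43, 61) = -2623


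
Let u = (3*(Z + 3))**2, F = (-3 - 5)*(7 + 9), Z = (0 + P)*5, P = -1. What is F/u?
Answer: -32/9 ≈ -3.5556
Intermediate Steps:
Z = -5 (Z = (0 - 1)*5 = -1*5 = -5)
F = -128 (F = -8*16 = -128)
u = 36 (u = (3*(-5 + 3))**2 = (3*(-2))**2 = (-6)**2 = 36)
F/u = -128/36 = -128*1/36 = -32/9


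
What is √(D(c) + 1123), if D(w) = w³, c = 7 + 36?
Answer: √80630 ≈ 283.95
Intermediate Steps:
c = 43
√(D(c) + 1123) = √(43³ + 1123) = √(79507 + 1123) = √80630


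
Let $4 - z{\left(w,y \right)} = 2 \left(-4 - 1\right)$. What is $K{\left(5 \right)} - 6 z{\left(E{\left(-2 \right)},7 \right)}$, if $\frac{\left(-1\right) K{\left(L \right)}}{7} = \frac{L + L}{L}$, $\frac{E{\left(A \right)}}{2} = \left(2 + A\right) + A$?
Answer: $-98$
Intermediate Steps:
$E{\left(A \right)} = 4 + 4 A$ ($E{\left(A \right)} = 2 \left(\left(2 + A\right) + A\right) = 2 \left(2 + 2 A\right) = 4 + 4 A$)
$z{\left(w,y \right)} = 14$ ($z{\left(w,y \right)} = 4 - 2 \left(-4 - 1\right) = 4 - 2 \left(-5\right) = 4 - -10 = 4 + 10 = 14$)
$K{\left(L \right)} = -14$ ($K{\left(L \right)} = - 7 \frac{L + L}{L} = - 7 \frac{2 L}{L} = \left(-7\right) 2 = -14$)
$K{\left(5 \right)} - 6 z{\left(E{\left(-2 \right)},7 \right)} = -14 - 84 = -98$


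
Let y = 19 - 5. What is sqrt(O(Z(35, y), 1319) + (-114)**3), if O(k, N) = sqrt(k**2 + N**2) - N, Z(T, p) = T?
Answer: sqrt(-1482863 + sqrt(1740986)) ≈ 1217.2*I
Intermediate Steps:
y = 14
O(k, N) = sqrt(N**2 + k**2) - N
sqrt(O(Z(35, y), 1319) + (-114)**3) = sqrt((sqrt(1319**2 + 35**2) - 1*1319) + (-114)**3) = sqrt((sqrt(1739761 + 1225) - 1319) - 1481544) = sqrt((sqrt(1740986) - 1319) - 1481544) = sqrt((-1319 + sqrt(1740986)) - 1481544) = sqrt(-1482863 + sqrt(1740986))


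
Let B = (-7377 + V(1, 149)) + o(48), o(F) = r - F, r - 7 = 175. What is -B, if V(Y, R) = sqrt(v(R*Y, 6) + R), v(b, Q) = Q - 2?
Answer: 7243 - 3*sqrt(17) ≈ 7230.6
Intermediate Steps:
r = 182 (r = 7 + 175 = 182)
v(b, Q) = -2 + Q
o(F) = 182 - F
V(Y, R) = sqrt(4 + R) (V(Y, R) = sqrt((-2 + 6) + R) = sqrt(4 + R))
B = -7243 + 3*sqrt(17) (B = (-7377 + sqrt(4 + 149)) + (182 - 1*48) = (-7377 + sqrt(153)) + (182 - 48) = (-7377 + 3*sqrt(17)) + 134 = -7243 + 3*sqrt(17) ≈ -7230.6)
-B = -(-7243 + 3*sqrt(17)) = 7243 - 3*sqrt(17)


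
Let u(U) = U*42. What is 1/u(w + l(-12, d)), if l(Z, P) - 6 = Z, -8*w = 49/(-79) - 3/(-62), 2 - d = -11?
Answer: -19592/4878363 ≈ -0.0040161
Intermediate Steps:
d = 13 (d = 2 - 1*(-11) = 2 + 11 = 13)
w = 2801/39184 (w = -(49/(-79) - 3/(-62))/8 = -(49*(-1/79) - 3*(-1/62))/8 = -(-49/79 + 3/62)/8 = -⅛*(-2801/4898) = 2801/39184 ≈ 0.071483)
l(Z, P) = 6 + Z
u(U) = 42*U
1/u(w + l(-12, d)) = 1/(42*(2801/39184 + (6 - 12))) = 1/(42*(2801/39184 - 6)) = 1/(42*(-232303/39184)) = 1/(-4878363/19592) = -19592/4878363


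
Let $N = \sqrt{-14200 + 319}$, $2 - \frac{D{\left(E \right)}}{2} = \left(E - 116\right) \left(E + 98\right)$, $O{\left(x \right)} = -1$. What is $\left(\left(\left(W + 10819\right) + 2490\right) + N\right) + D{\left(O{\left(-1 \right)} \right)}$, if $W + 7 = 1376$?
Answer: $37380 + i \sqrt{13881} \approx 37380.0 + 117.82 i$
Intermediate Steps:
$W = 1369$ ($W = -7 + 1376 = 1369$)
$D{\left(E \right)} = 4 - 2 \left(-116 + E\right) \left(98 + E\right)$ ($D{\left(E \right)} = 4 - 2 \left(E - 116\right) \left(E + 98\right) = 4 - 2 \left(-116 + E\right) \left(98 + E\right)$)
$N = i \sqrt{13881}$ ($N = \sqrt{-13881} = i \sqrt{13881} \approx 117.82 i$)
$\left(\left(\left(W + 10819\right) + 2490\right) + N\right) + D{\left(O{\left(-1 \right)} \right)} = \left(\left(\left(1369 + 10819\right) + 2490\right) + i \sqrt{13881}\right) + \left(22740 - 2 \left(-1\right)^{2} + 36 \left(-1\right)\right) = \left(\left(12188 + 2490\right) + i \sqrt{13881}\right) - -22702 = \left(14678 + i \sqrt{13881}\right) - -22702 = \left(14678 + i \sqrt{13881}\right) + 22702 = 37380 + i \sqrt{13881}$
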